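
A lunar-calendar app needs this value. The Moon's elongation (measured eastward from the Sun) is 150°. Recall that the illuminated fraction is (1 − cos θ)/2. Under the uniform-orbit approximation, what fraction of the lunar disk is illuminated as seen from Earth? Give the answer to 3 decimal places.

0.933

Half-versine of 150°: (1 − (-0.866))/2 = 0.933.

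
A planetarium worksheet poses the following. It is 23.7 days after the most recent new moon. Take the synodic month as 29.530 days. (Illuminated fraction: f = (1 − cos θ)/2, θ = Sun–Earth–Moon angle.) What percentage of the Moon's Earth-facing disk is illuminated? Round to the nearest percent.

Elongation θ = 360° × 23.7/29.530 ≈ 288.9°.
Illuminated fraction = (1 − cos 288.9°)/2 = (1 − 0.324)/2 ≈ 0.338, so 34%.

34%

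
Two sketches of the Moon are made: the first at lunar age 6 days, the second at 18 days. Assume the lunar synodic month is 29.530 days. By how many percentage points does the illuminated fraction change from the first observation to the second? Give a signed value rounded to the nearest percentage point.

θ₁ = 360° × 6/29.530 = 73.1°, f₁ = (1 − cos θ₁)/2 = 0.355.
θ₂ = 360° × 18/29.530 = 219.4°, f₂ = (1 − cos θ₂)/2 = 0.886.
Change = f₂ − f₁ = +0.531 → +53 percentage points.

+53 percentage points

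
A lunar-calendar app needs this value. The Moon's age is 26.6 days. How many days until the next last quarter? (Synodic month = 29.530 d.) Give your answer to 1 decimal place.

25.1 days

Last quarter is 0.75 of the way through the cycle: age 0.75 × 29.530 = 22.148 d.
Already past this cycle's last quarter; the next is at 22.148 + 29.530 = 51.678 d, so 51.678 − 26.6 = 25.078 days.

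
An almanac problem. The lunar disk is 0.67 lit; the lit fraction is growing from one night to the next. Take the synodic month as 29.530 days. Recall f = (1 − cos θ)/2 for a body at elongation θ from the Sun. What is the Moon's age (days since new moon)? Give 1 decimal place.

9.0 days

cos θ = 1 − 2f = -0.340, giving a principal value of 109.9°.
The Moon is waxing (0°–180°), so θ = 109.9° directly.
At 360°/29.530 d per day, 109.9° corresponds to 9.01 days.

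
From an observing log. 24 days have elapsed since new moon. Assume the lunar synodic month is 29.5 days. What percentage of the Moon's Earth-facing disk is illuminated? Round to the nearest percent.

Phase angle: θ = 360°·(24 d)/(29.5 d) = 292.9°.
Illuminated fraction = (1 − cos 292.9°)/2 = (1 − 0.389)/2 ≈ 0.306, so 31%.

31%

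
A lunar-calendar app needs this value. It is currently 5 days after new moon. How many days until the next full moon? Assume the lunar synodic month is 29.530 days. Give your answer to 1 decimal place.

Full moon is 0.5 of the way through the cycle: age 0.5 × 29.530 = 14.765 d.
So 9.765 days remain (14.765 − 5).

9.8 days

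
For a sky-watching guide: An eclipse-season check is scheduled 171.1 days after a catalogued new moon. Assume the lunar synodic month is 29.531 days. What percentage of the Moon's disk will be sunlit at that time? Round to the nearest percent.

36%

171.1/29.531 = 5.794 lunations, so 5 complete cycles and 23.44 d into the next.
The Moon has covered 23.44/29.531 of its cycle, so θ ≈ 360° × 23.44/29.531 = 285.8°.
Illuminated fraction = (1 − cos 285.8°)/2 = (1 − 0.272)/2 ≈ 0.364, so 36%.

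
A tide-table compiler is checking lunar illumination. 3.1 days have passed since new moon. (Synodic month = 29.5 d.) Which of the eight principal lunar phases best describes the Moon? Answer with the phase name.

waxing crescent

At 3.1/29.5 of the cycle, θ ≈ 38° — the waxing crescent range.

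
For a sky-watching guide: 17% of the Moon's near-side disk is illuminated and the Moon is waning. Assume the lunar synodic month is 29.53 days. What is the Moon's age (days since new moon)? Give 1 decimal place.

25.5 days

Invert f = (1 − cos θ)/2 to get cos θ = 1 − 2(0.17) = 0.660, hence θ₀ = arccos 0.660 = 48.7°.
Since the Moon is past full (waning), take the reflex angle: θ = 360° − 48.7° = 311.3°.
Age = 29.53 × 311.3°/360° ≈ 25.54 days.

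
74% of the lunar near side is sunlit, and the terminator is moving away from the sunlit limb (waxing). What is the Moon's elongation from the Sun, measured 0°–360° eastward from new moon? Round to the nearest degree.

cos θ = 1 − 2f = -0.480, giving a principal value of 118.7°.
Before full moon the principal value applies: θ = 118.7°.

119°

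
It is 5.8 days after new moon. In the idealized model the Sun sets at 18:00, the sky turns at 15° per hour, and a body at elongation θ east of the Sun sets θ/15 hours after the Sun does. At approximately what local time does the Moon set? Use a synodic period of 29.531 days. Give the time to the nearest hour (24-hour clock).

23:00

Phase angle: θ = 360°·(5.8 d)/(29.531 d) = 70.7°.
At 15° of sky rotation per hour, 70.7° corresponds to a 4.71 h lag.
18:00 + 4.71 h ≈ 22:43 → 23:00 to the nearest hour.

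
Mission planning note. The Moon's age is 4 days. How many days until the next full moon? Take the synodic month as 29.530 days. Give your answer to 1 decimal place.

Full moon is 0.5 of the way through the cycle: age 0.5 × 29.530 = 14.765 d.
So 10.765 days remain (14.765 − 4).

10.8 days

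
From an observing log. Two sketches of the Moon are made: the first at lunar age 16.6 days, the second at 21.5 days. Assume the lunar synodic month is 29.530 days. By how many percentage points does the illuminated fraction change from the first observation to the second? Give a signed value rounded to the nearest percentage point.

-39 pp

θ₁ = 360° × 16.6/29.530 = 202.4°, f₁ = (1 − cos θ₁)/2 = 0.962.
θ₂ = 360° × 21.5/29.530 = 262.1°, f₂ = (1 − cos θ₂)/2 = 0.569.
Change = f₂ − f₁ = -0.394 → -39 percentage points.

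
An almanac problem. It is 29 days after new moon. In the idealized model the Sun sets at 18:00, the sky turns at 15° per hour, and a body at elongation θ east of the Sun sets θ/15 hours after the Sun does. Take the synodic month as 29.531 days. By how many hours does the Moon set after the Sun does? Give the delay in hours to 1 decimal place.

23.6 h

Phase angle: θ = 360°·(29 d)/(29.531 d) = 353.5°.
Delay after the Sun = 353.5° / (15°/h) ≈ 23.57 h.
So the Moon sets 23.57 h after the Sun.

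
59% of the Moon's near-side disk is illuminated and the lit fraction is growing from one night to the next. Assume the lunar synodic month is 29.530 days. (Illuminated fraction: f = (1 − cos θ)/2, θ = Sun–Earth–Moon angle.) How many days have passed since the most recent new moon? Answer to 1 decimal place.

cos θ = 1 − 2f = -0.180, giving a principal value of 100.4°.
The Moon is waxing (0°–180°), so θ = 100.4° directly.
At 360°/29.530 d per day, 100.4° corresponds to 8.23 days.

8.2 days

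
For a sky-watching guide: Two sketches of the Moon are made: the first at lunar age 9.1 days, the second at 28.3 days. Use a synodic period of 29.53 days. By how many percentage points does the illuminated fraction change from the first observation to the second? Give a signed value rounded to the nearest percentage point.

-66 percentage points

First observation: θ = 360°·9.1/29.53 = 110.9°, so f = 0.679.
Second observation: θ = 345.0°, f = 0.017.
Δf = 0.017 − 0.679 = -0.662, i.e. -66 pp.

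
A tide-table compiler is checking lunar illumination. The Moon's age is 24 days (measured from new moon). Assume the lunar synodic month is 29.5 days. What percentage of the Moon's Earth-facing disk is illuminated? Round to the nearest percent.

31%

The Moon has covered 24/29.5 of its cycle, so θ ≈ 360° × 24/29.5 = 292.9°.
Illuminated fraction = (1 − cos 292.9°)/2 = (1 − 0.389)/2 ≈ 0.306, so 31%.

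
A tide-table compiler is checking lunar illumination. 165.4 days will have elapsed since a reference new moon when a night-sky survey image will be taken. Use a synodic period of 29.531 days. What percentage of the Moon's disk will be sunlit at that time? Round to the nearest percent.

90%

Reduce mod P: 165.4 − 5×29.531 = 17.75 d into the current lunation.
The Moon has covered 17.75/29.531 of its cycle, so θ ≈ 360° × 17.75/29.531 = 216.3°.
Illuminated fraction = (1 − cos 216.3°)/2 = (1 − (-0.806))/2 ≈ 0.903, so 90%.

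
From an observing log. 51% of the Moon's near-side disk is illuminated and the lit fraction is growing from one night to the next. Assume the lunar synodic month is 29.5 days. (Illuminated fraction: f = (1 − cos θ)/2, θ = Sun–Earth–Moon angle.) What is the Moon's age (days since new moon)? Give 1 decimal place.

cos θ = 1 − 2f = -0.020, giving a principal value of 91.1°.
Before full moon the principal value applies: θ = 91.1°.
That fraction of the synodic month is 91.1/360 × 29.5 d ≈ 7.47 d.

7.5 days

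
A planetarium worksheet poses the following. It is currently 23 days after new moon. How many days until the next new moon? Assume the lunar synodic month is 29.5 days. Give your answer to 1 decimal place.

The next new moon completes the synodic month: 29.5 − 23 = 6.500 days.

6.5 days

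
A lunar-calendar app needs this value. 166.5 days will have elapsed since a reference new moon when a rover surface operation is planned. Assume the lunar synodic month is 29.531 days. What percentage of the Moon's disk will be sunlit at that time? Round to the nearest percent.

Reduce mod P: 166.5 − 5×29.531 = 18.84 d into the current lunation.
The Moon has covered 18.84/29.531 of its cycle, so θ ≈ 360° × 18.84/29.531 = 229.7°.
Illuminated fraction = (1 − cos 229.7°)/2 = (1 − (-0.646))/2 ≈ 0.823, so 82%.

82%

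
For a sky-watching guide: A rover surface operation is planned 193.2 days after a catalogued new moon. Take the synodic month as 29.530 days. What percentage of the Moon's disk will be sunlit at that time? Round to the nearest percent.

98%

193.2/29.530 = 6.542 lunations, so 6 complete cycles and 16.02 d into the next.
The Moon has covered 16.02/29.530 of its cycle, so θ ≈ 360° × 16.02/29.530 = 195.3°.
cos 195.3° = (-0.965), so f = (1 − (-0.965))/2 = 0.982, so 98%.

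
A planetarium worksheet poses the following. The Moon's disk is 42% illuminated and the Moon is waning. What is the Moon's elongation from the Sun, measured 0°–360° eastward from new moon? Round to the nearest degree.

279°

Invert f = (1 − cos θ)/2 to get cos θ = 1 − 2(0.42) = 0.160, hence θ₀ = arccos 0.160 = 80.8°.
Waning ⇒ past full, so θ = 360° − 80.8° = 279.2°.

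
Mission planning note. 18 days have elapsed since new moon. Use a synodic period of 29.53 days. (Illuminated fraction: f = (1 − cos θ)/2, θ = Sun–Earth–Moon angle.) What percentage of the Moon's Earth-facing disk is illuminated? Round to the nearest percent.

Elongation θ = 360° × 18/29.53 ≈ 219.4°.
cos 219.4° = (-0.772), so f = (1 − (-0.772))/2 = 0.886, so 89%.

89%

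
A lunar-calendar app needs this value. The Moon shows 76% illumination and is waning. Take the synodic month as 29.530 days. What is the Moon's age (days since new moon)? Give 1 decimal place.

cos θ = 1 − 2f = -0.520, giving a principal value of 121.3°.
Since the Moon is past full (waning), take the reflex angle: θ = 360° − 121.3° = 238.7°.
Age = 29.530 × 238.7°/360° ≈ 19.58 days.

19.6 days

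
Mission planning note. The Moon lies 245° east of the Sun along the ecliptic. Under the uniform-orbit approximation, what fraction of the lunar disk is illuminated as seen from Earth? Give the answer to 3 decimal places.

0.711

Half-versine of 245°: (1 − (-0.423))/2 = 0.711.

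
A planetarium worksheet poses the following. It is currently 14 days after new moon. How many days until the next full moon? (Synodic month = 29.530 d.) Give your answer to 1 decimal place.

Full moon occurs at elongation 180°, i.e. at age 29.530 × 180/360 = 14.765 d.
That is 14.765 − 14 = 0.765 days ahead.

0.8 days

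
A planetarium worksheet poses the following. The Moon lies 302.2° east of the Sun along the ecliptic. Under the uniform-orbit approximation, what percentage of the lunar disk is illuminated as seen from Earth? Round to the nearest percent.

Half-versine of 302.2°: (1 − 0.533)/2 = 0.234, i.e. 23%.

23%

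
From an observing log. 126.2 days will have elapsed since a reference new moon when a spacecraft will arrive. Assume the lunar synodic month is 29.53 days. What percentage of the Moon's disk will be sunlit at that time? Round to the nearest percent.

126.2 d spans 4 complete synodic months (4 × 29.53 = 118.12 d) plus 8.08 d.
Phase angle: θ = 360°·(8.08 d)/(29.53 d) = 98.5°.
With cos θ = (-0.148), the lit fraction is (1 − (-0.148))/2 ≈ 0.574, so 57%.

57%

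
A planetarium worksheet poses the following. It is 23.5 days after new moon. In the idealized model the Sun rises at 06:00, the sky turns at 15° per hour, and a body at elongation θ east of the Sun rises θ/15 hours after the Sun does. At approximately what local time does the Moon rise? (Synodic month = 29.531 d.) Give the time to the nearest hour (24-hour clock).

Elongation θ = 360° × 23.5/29.531 ≈ 286.5°.
The Moon trails the Sun by θ/15 = 286.5/15 ≈ 19.10 hours.
06:00 + 19.10 h ≈ 01:06 → 01:00 to the nearest hour.

01:00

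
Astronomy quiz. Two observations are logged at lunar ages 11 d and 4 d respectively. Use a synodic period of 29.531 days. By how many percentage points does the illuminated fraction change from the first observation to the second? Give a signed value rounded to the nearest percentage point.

First observation: θ = 360°·11/29.531 = 134.1°, so f = 0.848.
Second observation: θ = 48.8°, f = 0.170.
Δf = 0.170 − 0.848 = -0.678, i.e. -68 pp.

-68 pp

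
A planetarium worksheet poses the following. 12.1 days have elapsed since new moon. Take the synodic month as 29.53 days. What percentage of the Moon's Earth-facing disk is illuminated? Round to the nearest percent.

Elongation θ = 360° × 12.1/29.53 ≈ 147.5°.
Illuminated fraction = (1 − cos 147.5°)/2 = (1 − (-0.843))/2 ≈ 0.922, so 92%.

92%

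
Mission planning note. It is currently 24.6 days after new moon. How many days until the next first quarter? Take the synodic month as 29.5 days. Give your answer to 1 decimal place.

First quarter is 0.25 of the way through the cycle: age 0.25 × 29.5 = 7.375 d.
This lunation's first quarter (7.375 d) has passed, so add one period: 36.875 − 24.6 = 12.275 days.

12.3 days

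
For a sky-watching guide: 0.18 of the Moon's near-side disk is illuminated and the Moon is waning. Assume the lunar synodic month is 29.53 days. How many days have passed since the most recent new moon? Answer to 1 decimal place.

25.4 days

Invert f = (1 − cos θ)/2 to get cos θ = 1 − 2(0.18) = 0.640, hence θ₀ = arccos 0.640 = 50.2°.
Since the Moon is past full (waning), take the reflex angle: θ = 360° − 50.2° = 309.8°.
At 360°/29.53 d per day, 309.8° corresponds to 25.41 days.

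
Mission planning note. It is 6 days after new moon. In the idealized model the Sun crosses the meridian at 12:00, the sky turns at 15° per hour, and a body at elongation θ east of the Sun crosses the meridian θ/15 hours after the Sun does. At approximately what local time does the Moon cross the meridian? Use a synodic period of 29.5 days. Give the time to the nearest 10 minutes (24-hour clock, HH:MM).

16:50

Phase angle: θ = 360°·(6 d)/(29.5 d) = 73.2°.
Delay after the Sun = 73.2° / (15°/h) ≈ 4.88 h.
12:00 + 4.881 h ≈ 16:53 → 16:50 to the nearest ten minutes.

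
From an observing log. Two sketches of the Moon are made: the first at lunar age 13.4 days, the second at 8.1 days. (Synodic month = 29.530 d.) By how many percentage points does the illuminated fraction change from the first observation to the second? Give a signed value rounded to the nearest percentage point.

-40 pp

θ₁ = 360° × 13.4/29.530 = 163.4°, f₁ = (1 − cos θ₁)/2 = 0.979.
θ₂ = 360° × 8.1/29.530 = 98.7°, f₂ = (1 − cos θ₂)/2 = 0.576.
Change = f₂ − f₁ = -0.403 → -40 percentage points.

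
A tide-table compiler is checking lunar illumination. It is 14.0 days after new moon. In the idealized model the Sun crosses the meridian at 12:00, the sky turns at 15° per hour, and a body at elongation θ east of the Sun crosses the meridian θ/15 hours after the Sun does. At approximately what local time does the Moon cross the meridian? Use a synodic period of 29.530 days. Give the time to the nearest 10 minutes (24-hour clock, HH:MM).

23:20

Elongation θ = 360° × 14.0/29.530 ≈ 170.7°.
At 15° of sky rotation per hour, 170.7° corresponds to a 11.38 h lag.
12:00 + 11.378 h ≈ 23:23 → 23:20 to the nearest ten minutes.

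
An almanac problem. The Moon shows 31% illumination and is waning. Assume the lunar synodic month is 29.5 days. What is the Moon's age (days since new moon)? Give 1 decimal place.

24.0 days

From f = (1 − cos θ)/2: cos θ = 1 − 2×0.31 = 0.380; arccos → 67.7°.
Waning ⇒ past full, so θ = 360° − 67.7° = 292.3°.
At 360°/29.5 d per day, 292.3° corresponds to 23.96 days.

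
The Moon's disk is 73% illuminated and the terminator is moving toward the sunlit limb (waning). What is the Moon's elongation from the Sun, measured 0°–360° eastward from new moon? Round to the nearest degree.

cos θ = 1 − 2f = -0.460, giving a principal value of 117.4°.
Waning ⇒ past full, so θ = 360° − 117.4° = 242.6°.

243°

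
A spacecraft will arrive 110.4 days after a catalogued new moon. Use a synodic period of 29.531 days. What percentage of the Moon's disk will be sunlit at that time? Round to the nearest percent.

54%

110.4/29.531 = 3.738 lunations, so 3 complete cycles and 21.81 d into the next.
Elongation θ = 360° × 21.81/29.531 ≈ 265.8°.
cos 265.8° = (-0.073), so f = (1 − (-0.073))/2 = 0.536, so 54%.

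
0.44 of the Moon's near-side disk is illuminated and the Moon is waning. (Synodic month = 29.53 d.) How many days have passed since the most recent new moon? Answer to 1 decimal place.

cos θ = 1 − 2f = 0.120, giving a principal value of 83.1°.
Waning ⇒ past full, so θ = 360° − 83.1° = 276.9°.
That fraction of the synodic month is 276.9/360 × 29.53 d ≈ 22.71 d.

22.7 days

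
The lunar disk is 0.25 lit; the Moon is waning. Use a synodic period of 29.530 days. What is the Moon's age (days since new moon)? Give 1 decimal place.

Invert f = (1 − cos θ)/2 to get cos θ = 1 − 2(0.25) = 0.500, hence θ₀ = arccos 0.500 = 60.0°.
A waning Moon lies in 180°–360°, so θ = 360° − 60.0° = 300.0°.
Age = 29.530 × 300.0°/360° ≈ 24.61 days.

24.6 days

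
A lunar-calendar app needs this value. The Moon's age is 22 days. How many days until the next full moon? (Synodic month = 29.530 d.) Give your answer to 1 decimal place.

22.3 days

Full moon occurs at elongation 180°, i.e. at age 29.530 × 180/360 = 14.765 d.
This lunation's full moon (14.765 d) has passed, so add one period: 44.295 − 22 = 22.295 days.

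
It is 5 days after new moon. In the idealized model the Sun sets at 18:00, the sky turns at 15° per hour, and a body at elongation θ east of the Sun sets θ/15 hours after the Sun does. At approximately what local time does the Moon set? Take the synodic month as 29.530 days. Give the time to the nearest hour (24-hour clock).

22:00

Elongation θ = 360° × 5/29.530 ≈ 61.0°.
At 15° of sky rotation per hour, 61.0° corresponds to a 4.06 h lag.
18:00 + 4.06 h ≈ 22:04 → 22:00 to the nearest hour.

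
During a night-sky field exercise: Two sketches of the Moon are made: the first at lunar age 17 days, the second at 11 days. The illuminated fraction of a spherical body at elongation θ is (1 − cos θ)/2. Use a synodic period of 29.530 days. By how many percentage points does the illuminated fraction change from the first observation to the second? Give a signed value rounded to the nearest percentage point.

θ₁ = 360° × 17/29.530 = 207.2°, f₁ = (1 − cos θ₁)/2 = 0.945.
θ₂ = 360° × 11/29.530 = 134.1°, f₂ = (1 − cos θ₂)/2 = 0.848.
Change = f₂ − f₁ = -0.097 → -10 percentage points.

-10 pp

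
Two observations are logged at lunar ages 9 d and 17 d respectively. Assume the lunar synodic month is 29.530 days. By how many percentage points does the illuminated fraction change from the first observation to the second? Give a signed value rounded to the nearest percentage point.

+28 percentage points

First observation: θ = 360°·9/29.530 = 109.7°, so f = 0.669.
Second observation: θ = 207.2°, f = 0.945.
Δf = 0.945 − 0.669 = +0.276, i.e. +28 pp.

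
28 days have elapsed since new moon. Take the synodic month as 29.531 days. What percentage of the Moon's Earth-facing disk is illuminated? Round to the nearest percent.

Phase angle: θ = 360°·(28 d)/(29.531 d) = 341.3°.
Illuminated fraction = (1 − cos 341.3°)/2 = (1 − 0.947)/2 ≈ 0.026, so 3%.

3%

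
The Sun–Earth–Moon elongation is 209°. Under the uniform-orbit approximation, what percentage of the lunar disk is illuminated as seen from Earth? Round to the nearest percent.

94%

cos 209° = (-0.875), so f = (1 − (-0.875))/2 = 0.937, i.e. 94%.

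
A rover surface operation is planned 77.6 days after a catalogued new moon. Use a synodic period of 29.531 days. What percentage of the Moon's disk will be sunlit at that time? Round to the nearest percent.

77.6 d spans 2 complete synodic months (2 × 29.531 = 59.06 d) plus 18.54 d.
Phase angle: θ = 360°·(18.54 d)/(29.531 d) = 226.0°.
Illuminated fraction = (1 − cos 226.0°)/2 = (1 − (-0.695))/2 ≈ 0.847, so 85%.

85%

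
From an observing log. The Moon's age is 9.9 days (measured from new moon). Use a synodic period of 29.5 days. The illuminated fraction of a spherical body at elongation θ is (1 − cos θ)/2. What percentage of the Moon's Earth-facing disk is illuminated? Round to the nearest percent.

76%

Phase angle: θ = 360°·(9.9 d)/(29.5 d) = 120.8°.
Illuminated fraction = (1 − cos 120.8°)/2 = (1 − (-0.512))/2 ≈ 0.756, so 76%.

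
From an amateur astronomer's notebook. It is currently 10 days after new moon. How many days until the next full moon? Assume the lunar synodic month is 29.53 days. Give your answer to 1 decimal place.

Full moon is 0.5 of the way through the cycle: age 0.5 × 29.53 = 14.765 d.
So 4.765 days remain (14.765 − 10).

4.8 days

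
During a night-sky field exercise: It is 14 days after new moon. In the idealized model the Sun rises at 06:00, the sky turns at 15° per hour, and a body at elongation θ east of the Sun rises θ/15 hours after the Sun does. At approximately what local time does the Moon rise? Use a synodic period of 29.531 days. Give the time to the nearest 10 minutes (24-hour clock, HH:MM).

The Moon has covered 14/29.531 of its cycle, so θ ≈ 360° × 14/29.531 = 170.7°.
Delay after the Sun = 170.7° / (15°/h) ≈ 11.38 h.
06:00 + 11.378 h ≈ 17:23 → 17:20 to the nearest ten minutes.

17:20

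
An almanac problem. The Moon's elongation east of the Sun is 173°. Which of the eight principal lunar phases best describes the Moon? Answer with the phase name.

full moon

173° lies in the full moon sector of the 8-phase cycle.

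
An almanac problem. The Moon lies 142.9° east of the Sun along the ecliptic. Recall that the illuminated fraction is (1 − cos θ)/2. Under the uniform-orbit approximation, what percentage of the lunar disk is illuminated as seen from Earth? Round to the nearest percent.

f = (1 − cos 142.9°)/2 = (1 − (-0.798))/2 ≈ 0.899, i.e. 90%.

90%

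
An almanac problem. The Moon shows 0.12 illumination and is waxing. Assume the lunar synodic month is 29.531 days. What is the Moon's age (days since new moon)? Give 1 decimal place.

3.3 days

cos θ = 1 − 2f = 0.760, giving a principal value of 40.5°.
Waxing ⇒ before full, so θ = 40.5°.
Age = 29.531 × 40.5°/360° ≈ 3.33 days.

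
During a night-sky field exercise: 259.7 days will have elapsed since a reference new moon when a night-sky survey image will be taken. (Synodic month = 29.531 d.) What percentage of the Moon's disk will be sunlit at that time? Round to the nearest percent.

Reduce mod P: 259.7 − 8×29.531 = 23.45 d into the current lunation.
The Moon has covered 23.45/29.531 of its cycle, so θ ≈ 360° × 23.45/29.531 = 285.9°.
Illuminated fraction = (1 − cos 285.9°)/2 = (1 − 0.274)/2 ≈ 0.363, so 36%.

36%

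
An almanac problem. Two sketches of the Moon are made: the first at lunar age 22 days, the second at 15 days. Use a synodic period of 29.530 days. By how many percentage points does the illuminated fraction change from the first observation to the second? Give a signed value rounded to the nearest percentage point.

+48 pp

θ₁ = 360° × 22/29.530 = 268.2°, f₁ = (1 − cos θ₁)/2 = 0.516.
θ₂ = 360° × 15/29.530 = 182.9°, f₂ = (1 − cos θ₂)/2 = 0.999.
Change = f₂ − f₁ = +0.484 → +48 percentage points.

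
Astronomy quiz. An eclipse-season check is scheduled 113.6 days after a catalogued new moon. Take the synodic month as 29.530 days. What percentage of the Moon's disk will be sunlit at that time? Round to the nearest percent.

113.6 d spans 3 complete synodic months (3 × 29.530 = 88.59 d) plus 25.01 d.
Elongation θ = 360° × 25.01/29.530 ≈ 304.9°.
With cos θ = 0.572, the lit fraction is (1 − 0.572)/2 ≈ 0.214, so 21%.

21%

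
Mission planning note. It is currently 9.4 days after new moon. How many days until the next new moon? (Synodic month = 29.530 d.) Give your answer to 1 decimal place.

20.1 days

One full lunation from the last new moon is 29.530 d; remaining = 29.530 − 9.4 = 20.130 d.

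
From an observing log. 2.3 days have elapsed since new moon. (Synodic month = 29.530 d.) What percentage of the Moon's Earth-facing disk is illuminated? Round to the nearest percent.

6%

The Moon has covered 2.3/29.530 of its cycle, so θ ≈ 360° × 2.3/29.530 = 28.0°.
With cos θ = 0.883, the lit fraction is (1 − 0.883)/2 ≈ 0.059, so 6%.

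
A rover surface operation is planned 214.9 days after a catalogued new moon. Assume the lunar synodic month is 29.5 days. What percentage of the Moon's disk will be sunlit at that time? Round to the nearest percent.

214.9/29.5 = 7.285 lunations, so 7 complete cycles and 8.40 d into the next.
The Moon has covered 8.40/29.5 of its cycle, so θ ≈ 360° × 8.40/29.5 = 102.5°.
With cos θ = (-0.217), the lit fraction is (1 − (-0.217))/2 ≈ 0.608, so 61%.

61%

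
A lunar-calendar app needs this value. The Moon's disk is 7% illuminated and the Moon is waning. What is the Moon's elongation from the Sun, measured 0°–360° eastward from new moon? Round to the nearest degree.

329°

cos θ = 1 − 2f = 0.860, giving a principal value of 30.7°.
A waning Moon lies in 180°–360°, so θ = 360° − 30.7° = 329.3°.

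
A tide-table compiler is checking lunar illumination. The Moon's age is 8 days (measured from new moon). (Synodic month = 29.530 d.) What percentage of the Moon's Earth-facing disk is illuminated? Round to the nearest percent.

57%

The Moon has covered 8/29.530 of its cycle, so θ ≈ 360° × 8/29.530 = 97.5°.
cos 97.5° = (-0.131), so f = (1 − (-0.131))/2 = 0.566, so 57%.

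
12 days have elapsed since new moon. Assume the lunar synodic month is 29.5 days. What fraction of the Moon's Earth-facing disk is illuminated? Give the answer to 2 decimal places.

The Moon has covered 12/29.5 of its cycle, so θ ≈ 360° × 12/29.5 = 146.4°.
Illuminated fraction = (1 − cos 146.4°)/2 = (1 − (-0.833))/2 ≈ 0.917.

0.92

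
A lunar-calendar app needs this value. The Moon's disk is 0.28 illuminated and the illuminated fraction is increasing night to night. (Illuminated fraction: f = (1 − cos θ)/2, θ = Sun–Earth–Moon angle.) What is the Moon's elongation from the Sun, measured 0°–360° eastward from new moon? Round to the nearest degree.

cos θ = 1 − 2f = 0.440, giving a principal value of 63.9°.
Before full moon the principal value applies: θ = 63.9°.

64°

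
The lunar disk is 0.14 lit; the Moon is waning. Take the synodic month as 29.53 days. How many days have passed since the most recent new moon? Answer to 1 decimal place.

25.9 days

Invert f = (1 − cos θ)/2 to get cos θ = 1 − 2(0.14) = 0.720, hence θ₀ = arccos 0.720 = 43.9°.
Since the Moon is past full (waning), take the reflex angle: θ = 360° − 43.9° = 316.1°.
Age = 29.53 × 316.1°/360° ≈ 25.93 days.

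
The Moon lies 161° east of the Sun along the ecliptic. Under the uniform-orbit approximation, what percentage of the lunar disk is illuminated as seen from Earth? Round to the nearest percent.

97%

f = (1 − cos 161°)/2 = (1 − (-0.946))/2 ≈ 0.973, i.e. 97%.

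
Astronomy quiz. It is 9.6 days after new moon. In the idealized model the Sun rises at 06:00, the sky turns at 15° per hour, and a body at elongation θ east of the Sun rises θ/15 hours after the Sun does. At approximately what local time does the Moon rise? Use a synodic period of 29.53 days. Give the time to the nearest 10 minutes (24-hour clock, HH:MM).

Phase angle: θ = 360°·(9.6 d)/(29.53 d) = 117.0°.
The Moon trails the Sun by θ/15 = 117.0/15 ≈ 7.80 hours.
06:00 + 7.802 h ≈ 13:48 → 13:50 to the nearest ten minutes.

13:50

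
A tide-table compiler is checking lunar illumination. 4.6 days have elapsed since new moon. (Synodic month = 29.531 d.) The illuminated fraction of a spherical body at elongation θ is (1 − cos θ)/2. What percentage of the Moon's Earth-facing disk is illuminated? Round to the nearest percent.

22%

The Moon has covered 4.6/29.531 of its cycle, so θ ≈ 360° × 4.6/29.531 = 56.1°.
Illuminated fraction = (1 − cos 56.1°)/2 = (1 − 0.558)/2 ≈ 0.221, so 22%.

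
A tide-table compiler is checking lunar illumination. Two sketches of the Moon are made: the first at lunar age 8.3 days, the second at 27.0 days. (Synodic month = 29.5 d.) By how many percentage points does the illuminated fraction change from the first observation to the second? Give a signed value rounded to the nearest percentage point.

-53 pp

θ₁ = 360° × 8.3/29.5 = 101.3°, f₁ = (1 − cos θ₁)/2 = 0.598.
θ₂ = 360° × 27.0/29.5 = 329.5°, f₂ = (1 − cos θ₂)/2 = 0.069.
Change = f₂ − f₁ = -0.529 → -53 percentage points.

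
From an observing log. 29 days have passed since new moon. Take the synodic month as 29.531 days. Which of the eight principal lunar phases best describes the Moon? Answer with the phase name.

new moon

At 29/29.531 of the cycle, θ ≈ 354° — the new moon range.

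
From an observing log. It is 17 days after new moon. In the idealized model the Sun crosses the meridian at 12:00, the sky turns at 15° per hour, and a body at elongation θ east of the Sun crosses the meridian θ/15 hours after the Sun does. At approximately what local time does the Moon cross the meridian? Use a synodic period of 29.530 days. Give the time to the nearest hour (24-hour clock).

02:00

Phase angle: θ = 360°·(17 d)/(29.530 d) = 207.2°.
The Moon trails the Sun by θ/15 = 207.2/15 ≈ 13.82 hours.
12:00 + 13.82 h ≈ 01:49 → 02:00 to the nearest hour.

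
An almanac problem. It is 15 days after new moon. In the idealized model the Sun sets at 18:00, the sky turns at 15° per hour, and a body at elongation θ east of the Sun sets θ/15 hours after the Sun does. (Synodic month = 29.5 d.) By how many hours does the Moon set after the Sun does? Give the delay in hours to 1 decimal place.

Phase angle: θ = 360°·(15 d)/(29.5 d) = 183.1°.
Delay after the Sun = 183.1° / (15°/h) ≈ 12.20 h.
So the Moon sets 12.20 h after the Sun.

12.2 h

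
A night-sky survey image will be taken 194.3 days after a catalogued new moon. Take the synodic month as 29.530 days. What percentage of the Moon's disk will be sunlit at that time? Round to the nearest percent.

Reduce mod P: 194.3 − 6×29.530 = 17.12 d into the current lunation.
Elongation θ = 360° × 17.12/29.530 ≈ 208.7°.
With cos θ = (-0.877), the lit fraction is (1 − (-0.877))/2 ≈ 0.939, so 94%.

94%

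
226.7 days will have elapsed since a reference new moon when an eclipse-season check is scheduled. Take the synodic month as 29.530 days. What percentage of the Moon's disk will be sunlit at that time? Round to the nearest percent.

226.7 d spans 7 complete synodic months (7 × 29.530 = 206.71 d) plus 19.99 d.
The Moon has covered 19.99/29.530 of its cycle, so θ ≈ 360° × 19.99/29.530 = 243.7°.
Illuminated fraction = (1 − cos 243.7°)/2 = (1 − (-0.443))/2 ≈ 0.722, so 72%.

72%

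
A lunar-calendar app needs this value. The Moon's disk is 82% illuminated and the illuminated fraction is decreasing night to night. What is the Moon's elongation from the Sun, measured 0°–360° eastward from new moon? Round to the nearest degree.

230°

Invert f = (1 − cos θ)/2 to get cos θ = 1 − 2(0.82) = -0.640, hence θ₀ = arccos -0.640 = 129.8°.
A waning Moon lies in 180°–360°, so θ = 360° − 129.8° = 230.2°.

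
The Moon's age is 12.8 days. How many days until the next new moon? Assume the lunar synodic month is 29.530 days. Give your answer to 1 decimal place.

16.7 days

The next new moon completes the synodic month: 29.530 − 12.8 = 16.730 days.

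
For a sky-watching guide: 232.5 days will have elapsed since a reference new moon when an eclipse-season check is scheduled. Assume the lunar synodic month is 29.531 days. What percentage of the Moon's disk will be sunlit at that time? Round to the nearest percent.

15%

232.5 d spans 7 complete synodic months (7 × 29.531 = 206.72 d) plus 25.78 d.
Phase angle: θ = 360°·(25.78 d)/(29.531 d) = 314.3°.
Illuminated fraction = (1 − cos 314.3°)/2 = (1 − 0.699)/2 ≈ 0.151, so 15%.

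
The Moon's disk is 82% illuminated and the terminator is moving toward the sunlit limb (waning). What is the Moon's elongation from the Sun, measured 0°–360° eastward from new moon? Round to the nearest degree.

230°

cos θ = 1 − 2f = -0.640, giving a principal value of 129.8°.
Waning ⇒ past full, so θ = 360° − 129.8° = 230.2°.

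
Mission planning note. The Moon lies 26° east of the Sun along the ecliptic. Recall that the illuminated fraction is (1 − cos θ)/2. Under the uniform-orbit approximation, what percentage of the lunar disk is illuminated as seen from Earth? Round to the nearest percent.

Half-versine of 26°: (1 − 0.899)/2 = 0.051, i.e. 5%.

5%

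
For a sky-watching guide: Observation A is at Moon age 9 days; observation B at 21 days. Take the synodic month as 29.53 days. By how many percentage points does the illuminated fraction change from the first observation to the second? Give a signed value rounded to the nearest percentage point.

-5 percentage points

First observation: θ = 360°·9/29.53 = 109.7°, so f = 0.669.
Second observation: θ = 256.0°, f = 0.621.
Δf = 0.621 − 0.669 = -0.048, i.e. -5 pp.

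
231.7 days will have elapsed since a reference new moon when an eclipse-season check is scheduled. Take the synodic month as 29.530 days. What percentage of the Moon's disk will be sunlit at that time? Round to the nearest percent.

22%

231.7 d spans 7 complete synodic months (7 × 29.530 = 206.71 d) plus 24.99 d.
Phase angle: θ = 360°·(24.99 d)/(29.530 d) = 304.7°.
Illuminated fraction = (1 − cos 304.7°)/2 = (1 − 0.569)/2 ≈ 0.216, so 22%.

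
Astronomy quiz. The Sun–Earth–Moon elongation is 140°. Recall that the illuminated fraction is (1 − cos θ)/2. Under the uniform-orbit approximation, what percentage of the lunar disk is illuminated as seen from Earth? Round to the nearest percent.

Half-versine of 140°: (1 − (-0.766))/2 = 0.883, i.e. 88%.

88%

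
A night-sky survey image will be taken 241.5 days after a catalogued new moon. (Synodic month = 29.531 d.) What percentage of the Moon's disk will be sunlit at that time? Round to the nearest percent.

Reduce mod P: 241.5 − 8×29.531 = 5.25 d into the current lunation.
Phase angle: θ = 360°·(5.25 d)/(29.531 d) = 64.0°.
cos 64.0° = 0.438, so f = (1 − 0.438)/2 = 0.281, so 28%.

28%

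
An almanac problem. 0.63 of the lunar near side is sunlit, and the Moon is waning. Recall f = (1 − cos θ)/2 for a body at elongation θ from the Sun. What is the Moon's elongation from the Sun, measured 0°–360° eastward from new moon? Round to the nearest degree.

cos θ = 1 − 2f = -0.260, giving a principal value of 105.1°.
A waning Moon lies in 180°–360°, so θ = 360° − 105.1° = 254.9°.

255°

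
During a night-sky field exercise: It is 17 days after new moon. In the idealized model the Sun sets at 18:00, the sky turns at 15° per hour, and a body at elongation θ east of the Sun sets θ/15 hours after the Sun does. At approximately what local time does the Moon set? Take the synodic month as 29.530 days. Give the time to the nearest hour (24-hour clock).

08:00

The Moon has covered 17/29.530 of its cycle, so θ ≈ 360° × 17/29.530 = 207.2°.
Delay after the Sun = 207.2° / (15°/h) ≈ 13.82 h.
18:00 + 13.82 h ≈ 07:49 → 08:00 to the nearest hour.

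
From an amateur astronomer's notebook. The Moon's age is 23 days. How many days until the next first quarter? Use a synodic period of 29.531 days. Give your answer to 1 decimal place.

First quarter occurs at elongation 90°, i.e. at age 29.531 × 90/360 = 7.383 d.
Already past this cycle's first quarter; the next is at 7.383 + 29.531 = 36.914 d, so 36.914 − 23 = 13.914 days.

13.9 days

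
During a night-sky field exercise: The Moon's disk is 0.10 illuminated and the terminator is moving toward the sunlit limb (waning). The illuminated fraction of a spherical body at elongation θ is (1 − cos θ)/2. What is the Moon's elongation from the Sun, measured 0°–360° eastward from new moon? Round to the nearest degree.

323°

From f = (1 − cos θ)/2: cos θ = 1 − 2×0.10 = 0.800; arccos → 36.9°.
A waning Moon lies in 180°–360°, so θ = 360° − 36.9° = 323.1°.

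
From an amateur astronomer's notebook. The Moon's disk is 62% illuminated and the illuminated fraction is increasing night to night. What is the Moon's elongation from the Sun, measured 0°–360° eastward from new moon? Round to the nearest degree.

From f = (1 − cos θ)/2: cos θ = 1 − 2×0.62 = -0.240; arccos → 103.9°.
The Moon is waxing (0°–180°), so θ = 103.9° directly.

104°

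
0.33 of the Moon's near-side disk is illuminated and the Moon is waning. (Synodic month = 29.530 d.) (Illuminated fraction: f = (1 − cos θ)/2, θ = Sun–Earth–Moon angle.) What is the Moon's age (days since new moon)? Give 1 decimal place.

23.8 days

cos θ = 1 − 2f = 0.340, giving a principal value of 70.1°.
Waning ⇒ past full, so θ = 360° − 70.1° = 289.9°.
That fraction of the synodic month is 289.9/360 × 29.530 d ≈ 23.78 d.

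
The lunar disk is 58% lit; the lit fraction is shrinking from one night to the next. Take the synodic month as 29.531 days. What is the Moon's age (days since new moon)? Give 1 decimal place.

cos θ = 1 − 2f = -0.160, giving a principal value of 99.2°.
A waning Moon lies in 180°–360°, so θ = 360° − 99.2° = 260.8°.
Age = 29.531 × 260.8°/360° ≈ 21.39 days.

21.4 days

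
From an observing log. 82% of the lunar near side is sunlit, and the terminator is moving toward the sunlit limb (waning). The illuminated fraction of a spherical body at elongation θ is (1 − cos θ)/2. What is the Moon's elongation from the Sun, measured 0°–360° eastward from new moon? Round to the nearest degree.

cos θ = 1 − 2f = -0.640, giving a principal value of 129.8°.
Since the Moon is past full (waning), take the reflex angle: θ = 360° − 129.8° = 230.2°.

230°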